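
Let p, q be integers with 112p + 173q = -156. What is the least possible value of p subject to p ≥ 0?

gcd(173, 112):
  173 = 1*112 + 61
  112 = 1*61 + 51
  61 = 1*51 + 10
  51 = 5*10 + 1
  10 = 10*1
so gcd(173, 112) = 1.
1 divides -156, so solutions exist.
Back-substitute for Bézout coefficients:
  1 = 51 - 5*10
  ... = 112*(17) + 173*(-11)
Scale by -156/1 = -156: (p₀, q₀) = (-2652, 1716).
General solution: p = -2652 + 173t, q = 1716 - 112t for integer t.
p ≥ 0: smallest is -2652 mod 173 = 116 (at t = 16), with q = -76.

116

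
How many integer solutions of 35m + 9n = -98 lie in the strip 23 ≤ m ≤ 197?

gcd(35, 9) = 1.
By Bézout, 35*(-1) + 9*(4) = 1.
Particular solution: (8, -42).
General solution: m = 8 + 9t, n = -42 - 35t for integer t.
23 ≤ 8 + 9t ≤ 197 gives t ∈ [2, 21], which is 20 values.

20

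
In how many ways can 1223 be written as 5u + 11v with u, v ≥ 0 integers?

gcd(11, 5):
  11 = 2*5 + 1
  5 = 5*1
so gcd(11, 5) = 1.
Back-substitute for Bézout coefficients:
  1 = 11 - 2*5
  ... = 5*(-2) + 11*(1)
Scale by 1223: one solution is (-2446, 1223). Reduce u mod 11: (7, 108).
General: u = 7 + 11t, v = 108 - 5t.
u ≥ 0 ⇒ t ≥ 0; v ≥ 0 ⇒ t ≤ 21. So t ∈ [0, 21]: 22 solutions.

22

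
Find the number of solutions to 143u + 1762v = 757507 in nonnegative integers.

3

gcd(1762, 143) = 1  (1762 = 12·143 + 46, 143 = 3·46 + 5, 46 = 9·5 + 1, 5 = 5·1).
Back-substituting, 143·(-345) + 1762·(28) = 1.
Scale by 757507: one solution is (-261339915, 21210196). Reduce u mod 1762: (1687, 293).
General: u = 1687 + 1762t, v = 293 - 143t.
u ≥ 0 ⇒ t ≥ 0; v ≥ 0 ⇒ t ≤ 2. So t ∈ [0, 2]: 3 solutions.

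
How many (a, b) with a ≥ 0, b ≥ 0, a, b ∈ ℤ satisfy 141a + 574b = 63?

gcd(574, 141) = 1  (574 = 4*141 + 10, 141 = 14*10 + 1, 10 = 10*1).
Back-substituting, 141*(57) + 574*(-14) = 1.
Scale by 63: one solution is (3591, -882). Reduce a mod 574: (147, -36).
General: a = 147 + 574t, b = -36 - 141t.
a ≥ 0 ⇒ t ≥ 0; b ≥ 0 ⇒ t ≤ -1. So t ∈ [0, -1]: 0 solutions.

0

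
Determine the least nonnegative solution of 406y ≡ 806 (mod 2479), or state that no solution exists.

637

gcd(2479, 406) = 1.
1 divides 806, so solutions exist.
By Bézout, 406*(-519) + 2479*(85) = 1.
So 406*(-519) ≡ 1 (mod 2479); multiply by 806: y ≡ -418314 (mod 2479).
Smallest nonnegative: y = -418314 mod 2479 = 637.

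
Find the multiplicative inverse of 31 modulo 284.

55

gcd(284, 31) = 1  (284 = 9·31 + 5, 31 = 6·5 + 1, 5 = 5·1).
Back-substituting, 31·(55) + 284·(-6) = 1.
So 31·55 ≡ 1 (mod 284), and 55 mod 284 = 55.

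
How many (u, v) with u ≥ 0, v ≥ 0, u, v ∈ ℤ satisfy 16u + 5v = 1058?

13

gcd(16, 5) = 1.
By Bézout, 16×(1) + 5×(-3) = 1.
One solution: (3, 202).
General: u = 3 + 5t, v = 202 - 16t.
u ≥ 0 ⇒ t ≥ 0; v ≥ 0 ⇒ t ≤ 12. So t ∈ [0, 12]: 13 solutions.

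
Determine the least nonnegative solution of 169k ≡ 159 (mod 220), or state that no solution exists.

gcd(220, 169) = 1  (220 = 1·169 + 51, 169 = 3·51 + 16, 51 = 3·16 + 3, 16 = 5·3 + 1, 3 = 3·1).
1 divides 159, so solutions exist.
Back-substituting, 169·(69) + 220·(-53) = 1.
So 169·(69) ≡ 1 (mod 220); multiply by 159: k ≡ 10971 (mod 220).
Smallest nonnegative: k = 10971 mod 220 = 191.

191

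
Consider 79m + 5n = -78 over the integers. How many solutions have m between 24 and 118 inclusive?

19

gcd(79, 5) = 1.
By Bézout, 79×(-1) + 5×(16) = 1.
Particular solution: (3, -63).
General solution: m = 3 + 5t, n = -63 - 79t for integer t.
24 ≤ 3 + 5t ≤ 118 gives t ∈ [5, 23], which is 19 values.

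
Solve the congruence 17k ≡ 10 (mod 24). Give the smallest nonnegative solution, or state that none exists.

gcd(24, 17) = 1.
1 divides 10, so solutions exist.
By Bézout, 17*(-7) + 24*(5) = 1.
So 17*(-7) ≡ 1 (mod 24); multiply by 10: k ≡ -70 (mod 24).
Smallest nonnegative: k = -70 mod 24 = 2.

2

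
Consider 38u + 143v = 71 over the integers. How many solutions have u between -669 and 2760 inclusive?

gcd(143, 38) = 1  (143 = 3*38 + 29, 38 = 1*29 + 9, 29 = 3*9 + 2, 9 = 4*2 + 1, 2 = 2*1).
Back-substituting, 38*(64) + 143*(-17) = 1.
Scale by 71: particular solution (4544, -1207); reduce u mod 143: (111, -29).
General solution: u = 111 + 143t, v = -29 - 38t for integer t.
-669 ≤ 111 + 143t ≤ 2760 gives t ∈ [-5, 18], which is 24 values.

24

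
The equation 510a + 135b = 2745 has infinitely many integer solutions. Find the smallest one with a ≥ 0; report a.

3

gcd(510, 135):
  510 = 3*135 + 105
  135 = 1*105 + 30
  105 = 3*30 + 15
  30 = 2*15
so gcd(510, 135) = 15.
15 divides 2745, so solutions exist.
Back-substitute for Bézout coefficients:
  15 = 105 - 3*30
  ... = 510*(4) + 135*(-15)
Scale by 2745/15 = 183: (a₀, b₀) = (732, -2745).
General solution: a = 732 + 9t, b = -2745 - 34t for integer t.
a ≥ 0: smallest is 732 mod 9 = 3 (at t = -81), with b = 9.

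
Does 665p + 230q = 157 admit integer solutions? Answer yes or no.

gcd(665, 230):
  665 = 2·230 + 205
  230 = 1·205 + 25
  205 = 8·25 + 5
  25 = 5·5
so gcd(665, 230) = 5.
5 does not divide 157 (remainder 2), so no integer solutions.

no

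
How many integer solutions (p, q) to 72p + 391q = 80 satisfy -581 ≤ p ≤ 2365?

gcd(391, 72):
  391 = 5*72 + 31
  72 = 2*31 + 10
  31 = 3*10 + 1
  10 = 10*1
so gcd(391, 72) = 1.
Back-substitute for Bézout coefficients:
  1 = 31 - 3*10
  ... = 72*(-38) + 391*(7)
Scale by 80: particular solution (-3040, 560); reduce p mod 391: (88, -16).
General solution: p = 88 + 391t, q = -16 - 72t for integer t.
-581 ≤ 88 + 391t ≤ 2365 gives t ∈ [-1, 5], which is 7 values.

7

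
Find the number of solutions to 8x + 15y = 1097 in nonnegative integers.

9

gcd(15, 8) = 1.
By Bézout, 8×(2) + 15×(-1) = 1.
One solution: (4, 71).
General: x = 4 + 15t, y = 71 - 8t.
x ≥ 0 ⇒ t ≥ 0; y ≥ 0 ⇒ t ≤ 8. So t ∈ [0, 8]: 9 solutions.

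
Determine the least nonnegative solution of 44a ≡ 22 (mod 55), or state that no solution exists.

3

gcd(55, 44):
  55 = 1*44 + 11
  44 = 4*11
so gcd(55, 44) = 11.
11 divides 22, so solutions exist.
Back-substitute for Bézout coefficients:
  11 = 55 - 1*44
  ... = 44*(-1) + 55*(1)
So 44*(-1) ≡ 11 (mod 55); multiply by 2: a ≡ -2 (mod 5).
Smallest nonnegative: a = -2 mod 5 = 3.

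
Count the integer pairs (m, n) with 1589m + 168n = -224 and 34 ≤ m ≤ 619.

gcd(1589, 168) = 7  (1589 = 9×168 + 77, 168 = 2×77 + 14, 77 = 5×14 + 7, 14 = 2×7).
Back-substituting, 1589×(11) + 168×(-104) = 7.
Scale by -32: particular solution (-352, 3328); reduce m mod 24: (8, -77).
General solution: m = 8 + 24t, n = -77 - 227t for integer t.
34 ≤ 8 + 24t ≤ 619 gives t ∈ [2, 25], which is 24 values.

24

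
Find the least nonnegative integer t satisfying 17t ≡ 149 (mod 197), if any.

171

gcd(197, 17) = 1  (197 = 11*17 + 10, 17 = 1*10 + 7, 10 = 1*7 + 3, 7 = 2*3 + 1, 3 = 3*1).
1 divides 149, so solutions exist.
Back-substituting, 17*(58) + 197*(-5) = 1.
So 17*(58) ≡ 1 (mod 197); multiply by 149: t ≡ 8642 (mod 197).
Smallest nonnegative: t = 8642 mod 197 = 171.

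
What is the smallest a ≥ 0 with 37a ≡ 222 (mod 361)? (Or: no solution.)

6

gcd(361, 37) = 1  (361 = 9·37 + 28, 37 = 1·28 + 9, 28 = 3·9 + 1, 9 = 9·1).
1 divides 222, so solutions exist.
Back-substituting, 37·(-39) + 361·(4) = 1.
So 37·(-39) ≡ 1 (mod 361); multiply by 222: a ≡ -8658 (mod 361).
Smallest nonnegative: a = -8658 mod 361 = 6.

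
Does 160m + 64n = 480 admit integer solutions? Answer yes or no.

yes

gcd(160, 64) = 32  (160 = 2·64 + 32, 64 = 2·32).
32 divides 480, so integer solutions exist.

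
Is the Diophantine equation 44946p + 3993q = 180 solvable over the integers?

gcd(44946, 3993) = 33  (44946 = 11×3993 + 1023, 3993 = 3×1023 + 924, 1023 = 1×924 + 99, 924 = 9×99 + 33, 99 = 3×33).
33 does not divide 180 (remainder 15), so no integer solutions.

no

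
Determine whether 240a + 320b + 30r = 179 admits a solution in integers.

gcd(320, 240) = 80  (320 = 1×240 + 80, 240 = 3×80).
gcd(80, 30) = 10.
10 does not divide 179 (remainder 9), so no integer solutions.

no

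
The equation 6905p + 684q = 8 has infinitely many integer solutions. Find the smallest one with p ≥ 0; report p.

gcd(6905, 684) = 1  (6905 = 10*684 + 65, 684 = 10*65 + 34, 65 = 1*34 + 31, 34 = 1*31 + 3, 31 = 10*3 + 1, 3 = 3*1).
1 divides 8, so solutions exist.
Back-substituting, 6905*(221) + 684*(-2231) = 1.
Scale by 8/1 = 8: (p₀, q₀) = (1768, -17848).
General solution: p = 1768 + 684t, q = -17848 - 6905t for integer t.
p ≥ 0: smallest is 1768 mod 684 = 400 (at t = -2), with q = -4038.

400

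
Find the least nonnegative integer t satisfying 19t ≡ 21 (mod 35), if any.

gcd(35, 19):
  35 = 1×19 + 16
  19 = 1×16 + 3
  16 = 5×3 + 1
  3 = 3×1
so gcd(35, 19) = 1.
1 divides 21, so solutions exist.
Back-substitute for Bézout coefficients:
  1 = 16 - 5×3
  ... = 19×(-11) + 35×(6)
So 19×(-11) ≡ 1 (mod 35); multiply by 21: t ≡ -231 (mod 35).
Smallest nonnegative: t = -231 mod 35 = 14.

14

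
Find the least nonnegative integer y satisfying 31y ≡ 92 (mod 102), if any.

26

gcd(102, 31) = 1.
1 divides 92, so solutions exist.
By Bézout, 31×(-23) + 102×(7) = 1.
So 31×(-23) ≡ 1 (mod 102); multiply by 92: y ≡ -2116 (mod 102).
Smallest nonnegative: y = -2116 mod 102 = 26.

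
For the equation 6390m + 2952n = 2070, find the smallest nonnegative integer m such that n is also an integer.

65

gcd(6390, 2952) = 18.
18 divides 2070, so solutions exist.
By Bézout, 6390*(79) + 2952*(-171) = 18.
Scale by 2070/18 = 115: (m₀, n₀) = (9085, -19665).
General solution: m = 9085 + 164t, n = -19665 - 355t for integer t.
m ≥ 0: smallest is 9085 mod 164 = 65 (at t = -55), with n = -140.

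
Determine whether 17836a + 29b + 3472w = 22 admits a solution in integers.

yes

gcd(17836, 29) = 1.
gcd(1, 3472) = 1.
1 divides 22, so integer solutions exist.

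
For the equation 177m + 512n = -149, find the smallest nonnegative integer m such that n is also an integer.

gcd(512, 177):
  512 = 2×177 + 158
  177 = 1×158 + 19
  158 = 8×19 + 6
  19 = 3×6 + 1
  6 = 6×1
so gcd(512, 177) = 1.
1 divides -149, so solutions exist.
Back-substitute for Bézout coefficients:
  1 = 19 - 3×6
  ... = 177×(81) + 512×(-28)
Scale by -149/1 = -149: (m₀, n₀) = (-12069, 4172).
General solution: m = -12069 + 512t, n = 4172 - 177t for integer t.
m ≥ 0: smallest is -12069 mod 512 = 219 (at t = 24), with n = -76.

219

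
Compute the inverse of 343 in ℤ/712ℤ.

gcd(712, 343) = 1.
By Bézout, 343×(-137) + 712×(66) = 1.
So 343×-137 ≡ 1 (mod 712), and -137 mod 712 = 575.

575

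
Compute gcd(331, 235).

1

gcd(331, 235):
  331 = 1×235 + 96
  235 = 2×96 + 43
  96 = 2×43 + 10
  43 = 4×10 + 3
  10 = 3×3 + 1
  3 = 3×1
so gcd(331, 235) = 1.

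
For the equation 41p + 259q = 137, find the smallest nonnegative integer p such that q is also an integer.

136

gcd(259, 41) = 1  (259 = 6·41 + 13, 41 = 3·13 + 2, 13 = 6·2 + 1, 2 = 2·1).
1 divides 137, so solutions exist.
Back-substituting, 41·(-120) + 259·(19) = 1.
Scale by 137/1 = 137: (p₀, q₀) = (-16440, 2603).
General solution: p = -16440 + 259t, q = 2603 - 41t for integer t.
p ≥ 0: smallest is -16440 mod 259 = 136 (at t = 64), with q = -21.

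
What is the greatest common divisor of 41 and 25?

gcd(41, 25):
  41 = 1*25 + 16
  25 = 1*16 + 9
  16 = 1*9 + 7
  9 = 1*7 + 2
  7 = 3*2 + 1
  2 = 2*1
so gcd(41, 25) = 1.

1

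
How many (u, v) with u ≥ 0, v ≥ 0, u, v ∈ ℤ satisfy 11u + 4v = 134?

3

gcd(11, 4) = 1  (11 = 2×4 + 3, 4 = 1×3 + 1, 3 = 3×1).
Back-substituting, 11×(-1) + 4×(3) = 1.
Scale by 134: one solution is (-134, 402). Reduce u mod 4: (2, 28).
General: u = 2 + 4t, v = 28 - 11t.
u ≥ 0 ⇒ t ≥ 0; v ≥ 0 ⇒ t ≤ 2. So t ∈ [0, 2]: 3 solutions.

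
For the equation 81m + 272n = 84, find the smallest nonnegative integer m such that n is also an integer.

132

gcd(272, 81) = 1  (272 = 3×81 + 29, 81 = 2×29 + 23, 29 = 1×23 + 6, 23 = 3×6 + 5, 6 = 1×5 + 1, 5 = 5×1).
1 divides 84, so solutions exist.
Back-substituting, 81×(-47) + 272×(14) = 1.
Scale by 84/1 = 84: (m₀, n₀) = (-3948, 1176).
General solution: m = -3948 + 272t, n = 1176 - 81t for integer t.
m ≥ 0: smallest is -3948 mod 272 = 132 (at t = 15), with n = -39.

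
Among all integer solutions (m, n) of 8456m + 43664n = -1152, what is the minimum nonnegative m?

4074

gcd(43664, 8456) = 8  (43664 = 5×8456 + 1384, 8456 = 6×1384 + 152, 1384 = 9×152 + 16, 152 = 9×16 + 8, 16 = 2×8).
8 divides -1152, so solutions exist.
Back-substituting, 8456×(2587) + 43664×(-501) = 8.
Scale by -1152/8 = -144: (m₀, n₀) = (-372528, 72144).
General solution: m = -372528 + 5458t, n = 72144 - 1057t for integer t.
m ≥ 0: smallest is -372528 mod 5458 = 4074 (at t = 69), with n = -789.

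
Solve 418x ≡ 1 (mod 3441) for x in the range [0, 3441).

gcd(3441, 418) = 1.
By Bézout, 418·(-1490) + 3441·(181) = 1.
So 418·-1490 ≡ 1 (mod 3441), and -1490 mod 3441 = 1951.

1951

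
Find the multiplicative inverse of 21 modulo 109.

26

gcd(109, 21):
  109 = 5·21 + 4
  21 = 5·4 + 1
  4 = 4·1
so gcd(109, 21) = 1.
Back-substitute for Bézout coefficients:
  1 = 21 - 5·4
  ... = 21·(26) + 109·(-5)
So 21·26 ≡ 1 (mod 109), and 26 mod 109 = 26.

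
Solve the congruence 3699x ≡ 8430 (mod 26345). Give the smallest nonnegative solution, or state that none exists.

gcd(26345, 3699) = 1.
1 divides 8430, so solutions exist.
By Bézout, 3699*(-2856) + 26345*(401) = 1.
So 3699*(-2856) ≡ 1 (mod 26345); multiply by 8430: x ≡ -24076080 (mod 26345).
Smallest nonnegative: x = -24076080 mod 26345 = 3250.

3250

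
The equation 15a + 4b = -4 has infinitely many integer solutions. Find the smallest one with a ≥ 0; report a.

gcd(15, 4):
  15 = 3·4 + 3
  4 = 1·3 + 1
  3 = 3·1
so gcd(15, 4) = 1.
1 divides -4, so solutions exist.
Back-substitute for Bézout coefficients:
  1 = 4 - 1·3
  ... = 15·(-1) + 4·(4)
Scale by -4/1 = -4: (a₀, b₀) = (4, -16).
General solution: a = 4 + 4t, b = -16 - 15t for integer t.
a ≥ 0: smallest is 4 mod 4 = 0 (at t = -1), with b = -1.

0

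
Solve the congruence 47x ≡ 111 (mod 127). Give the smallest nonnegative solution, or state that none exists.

51

gcd(127, 47) = 1  (127 = 2*47 + 33, 47 = 1*33 + 14, 33 = 2*14 + 5, 14 = 2*5 + 4, 5 = 1*4 + 1, 4 = 4*1).
1 divides 111, so solutions exist.
Back-substituting, 47*(-27) + 127*(10) = 1.
So 47*(-27) ≡ 1 (mod 127); multiply by 111: x ≡ -2997 (mod 127).
Smallest nonnegative: x = -2997 mod 127 = 51.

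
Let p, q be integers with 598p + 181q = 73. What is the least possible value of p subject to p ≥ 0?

gcd(598, 181) = 1  (598 = 3·181 + 55, 181 = 3·55 + 16, 55 = 3·16 + 7, 16 = 2·7 + 2, 7 = 3·2 + 1, 2 = 2·1).
1 divides 73, so solutions exist.
Back-substituting, 598·(79) + 181·(-261) = 1.
Scale by 73/1 = 73: (p₀, q₀) = (5767, -19053).
General solution: p = 5767 + 181t, q = -19053 - 598t for integer t.
p ≥ 0: smallest is 5767 mod 181 = 156 (at t = -31), with q = -515.

156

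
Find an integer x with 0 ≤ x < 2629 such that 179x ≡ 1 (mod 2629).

235

gcd(2629, 179) = 1.
By Bézout, 179×(235) + 2629×(-16) = 1.
So 179×235 ≡ 1 (mod 2629), and 235 mod 2629 = 235.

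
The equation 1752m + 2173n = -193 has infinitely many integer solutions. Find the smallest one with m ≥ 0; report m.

gcd(2173, 1752) = 1  (2173 = 1·1752 + 421, 1752 = 4·421 + 68, 421 = 6·68 + 13, 68 = 5·13 + 3, 13 = 4·3 + 1, 3 = 3·1).
1 divides -193, so solutions exist.
Back-substituting, 1752·(-671) + 2173·(541) = 1.
Scale by -193/1 = -193: (m₀, n₀) = (129503, -104413).
General solution: m = 129503 + 2173t, n = -104413 - 1752t for integer t.
m ≥ 0: smallest is 129503 mod 2173 = 1296 (at t = -59), with n = -1045.

1296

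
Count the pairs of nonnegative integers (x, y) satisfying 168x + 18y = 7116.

gcd(168, 18) = 6.
By Bézout, 168*(1) + 18*(-9) = 6.
One solution: (1, 386).
General: x = 1 + 3t, y = 386 - 28t.
x ≥ 0 ⇒ t ≥ 0; y ≥ 0 ⇒ t ≤ 13. So t ∈ [0, 13]: 14 solutions.

14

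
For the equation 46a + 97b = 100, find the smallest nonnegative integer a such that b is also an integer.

57

gcd(97, 46):
  97 = 2*46 + 5
  46 = 9*5 + 1
  5 = 5*1
so gcd(97, 46) = 1.
1 divides 100, so solutions exist.
Back-substitute for Bézout coefficients:
  1 = 46 - 9*5
  ... = 46*(19) + 97*(-9)
Scale by 100/1 = 100: (a₀, b₀) = (1900, -900).
General solution: a = 1900 + 97t, b = -900 - 46t for integer t.
a ≥ 0: smallest is 1900 mod 97 = 57 (at t = -19), with b = -26.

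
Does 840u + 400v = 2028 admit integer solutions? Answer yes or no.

gcd(840, 400) = 40  (840 = 2*400 + 40, 400 = 10*40).
40 does not divide 2028 (remainder 28), so no integer solutions.

no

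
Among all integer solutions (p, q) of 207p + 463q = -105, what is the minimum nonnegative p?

335

gcd(463, 207):
  463 = 2*207 + 49
  207 = 4*49 + 11
  49 = 4*11 + 5
  11 = 2*5 + 1
  5 = 5*1
so gcd(463, 207) = 1.
1 divides -105, so solutions exist.
Back-substitute for Bézout coefficients:
  1 = 11 - 2*5
  ... = 207*(85) + 463*(-38)
Scale by -105/1 = -105: (p₀, q₀) = (-8925, 3990).
General solution: p = -8925 + 463t, q = 3990 - 207t for integer t.
p ≥ 0: smallest is -8925 mod 463 = 335 (at t = 20), with q = -150.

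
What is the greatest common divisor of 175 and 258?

gcd(258, 175) = 1  (258 = 1·175 + 83, 175 = 2·83 + 9, 83 = 9·9 + 2, 9 = 4·2 + 1, 2 = 2·1).

1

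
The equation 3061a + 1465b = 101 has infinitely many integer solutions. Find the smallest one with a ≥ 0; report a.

gcd(3061, 1465) = 1.
1 divides 101, so solutions exist.
By Bézout, 3061·(671) + 1465·(-1402) = 1.
Scale by 101/1 = 101: (a₀, b₀) = (67771, -141602).
General solution: a = 67771 + 1465t, b = -141602 - 3061t for integer t.
a ≥ 0: smallest is 67771 mod 1465 = 381 (at t = -46), with b = -796.

381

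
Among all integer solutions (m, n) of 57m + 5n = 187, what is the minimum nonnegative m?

gcd(57, 5) = 1  (57 = 11·5 + 2, 5 = 2·2 + 1, 2 = 2·1).
1 divides 187, so solutions exist.
Back-substituting, 57·(-2) + 5·(23) = 1.
Scale by 187/1 = 187: (m₀, n₀) = (-374, 4301).
General solution: m = -374 + 5t, n = 4301 - 57t for integer t.
m ≥ 0: smallest is -374 mod 5 = 1 (at t = 75), with n = 26.

1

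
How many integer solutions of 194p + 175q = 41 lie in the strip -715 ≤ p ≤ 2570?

gcd(194, 175):
  194 = 1*175 + 19
  175 = 9*19 + 4
  19 = 4*4 + 3
  4 = 1*3 + 1
  3 = 3*1
so gcd(194, 175) = 1.
Back-substitute for Bézout coefficients:
  1 = 4 - 1*3
  ... = 194*(-46) + 175*(51)
Scale by 41: particular solution (-1886, 2091); reduce p mod 175: (39, -43).
General solution: p = 39 + 175t, q = -43 - 194t for integer t.
-715 ≤ 39 + 175t ≤ 2570 gives t ∈ [-4, 14], which is 19 values.

19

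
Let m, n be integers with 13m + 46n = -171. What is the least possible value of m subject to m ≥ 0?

gcd(46, 13):
  46 = 3×13 + 7
  13 = 1×7 + 6
  7 = 1×6 + 1
  6 = 6×1
so gcd(46, 13) = 1.
1 divides -171, so solutions exist.
Back-substitute for Bézout coefficients:
  1 = 7 - 1×6
  ... = 13×(-7) + 46×(2)
Scale by -171/1 = -171: (m₀, n₀) = (1197, -342).
General solution: m = 1197 + 46t, n = -342 - 13t for integer t.
m ≥ 0: smallest is 1197 mod 46 = 1 (at t = -26), with n = -4.

1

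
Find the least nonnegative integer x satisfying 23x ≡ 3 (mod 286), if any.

25

gcd(286, 23) = 1.
1 divides 3, so solutions exist.
By Bézout, 23×(-87) + 286×(7) = 1.
So 23×(-87) ≡ 1 (mod 286); multiply by 3: x ≡ -261 (mod 286).
Smallest nonnegative: x = -261 mod 286 = 25.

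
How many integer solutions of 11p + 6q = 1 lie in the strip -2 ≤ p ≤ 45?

8

gcd(11, 6) = 1  (11 = 1×6 + 5, 6 = 1×5 + 1, 5 = 5×1).
Back-substituting, 11×(-1) + 6×(2) = 1.
Scale by 1: particular solution (-1, 2); reduce p mod 6: (5, -9).
General solution: p = 5 + 6t, q = -9 - 11t for integer t.
-2 ≤ 5 + 6t ≤ 45 gives t ∈ [-1, 6], which is 8 values.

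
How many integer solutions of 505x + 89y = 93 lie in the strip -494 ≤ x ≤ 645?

gcd(505, 89) = 1  (505 = 5×89 + 60, 89 = 1×60 + 29, 60 = 2×29 + 2, 29 = 14×2 + 1, 2 = 2×1).
Back-substituting, 505×(-43) + 89×(244) = 1.
Scale by 93: particular solution (-3999, 22692); reduce x mod 89: (6, -33).
General solution: x = 6 + 89t, y = -33 - 505t for integer t.
-494 ≤ 6 + 89t ≤ 645 gives t ∈ [-5, 7], which is 13 values.

13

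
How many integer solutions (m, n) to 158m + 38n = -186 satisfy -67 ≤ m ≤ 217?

15

gcd(158, 38) = 2.
By Bézout, 158×(-6) + 38×(25) = 2.
Particular solution: (7, -34).
General solution: m = 7 + 19t, n = -34 - 79t for integer t.
-67 ≤ 7 + 19t ≤ 217 gives t ∈ [-3, 11], which is 15 values.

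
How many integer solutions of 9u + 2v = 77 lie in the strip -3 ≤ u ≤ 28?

16

gcd(9, 2) = 1.
By Bézout, 9×(1) + 2×(-4) = 1.
Particular solution: (1, 34).
General solution: u = 1 + 2t, v = 34 - 9t for integer t.
-3 ≤ 1 + 2t ≤ 28 gives t ∈ [-2, 13], which is 16 values.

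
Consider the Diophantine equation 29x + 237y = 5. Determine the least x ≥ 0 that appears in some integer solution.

229

gcd(237, 29) = 1  (237 = 8×29 + 5, 29 = 5×5 + 4, 5 = 1×4 + 1, 4 = 4×1).
1 divides 5, so solutions exist.
Back-substituting, 29×(-49) + 237×(6) = 1.
Scale by 5/1 = 5: (x₀, y₀) = (-245, 30).
General solution: x = -245 + 237t, y = 30 - 29t for integer t.
x ≥ 0: smallest is -245 mod 237 = 229 (at t = 2), with y = -28.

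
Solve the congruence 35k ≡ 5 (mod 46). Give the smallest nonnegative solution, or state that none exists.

gcd(46, 35):
  46 = 1*35 + 11
  35 = 3*11 + 2
  11 = 5*2 + 1
  2 = 2*1
so gcd(46, 35) = 1.
1 divides 5, so solutions exist.
Back-substitute for Bézout coefficients:
  1 = 11 - 5*2
  ... = 35*(-21) + 46*(16)
So 35*(-21) ≡ 1 (mod 46); multiply by 5: k ≡ -105 (mod 46).
Smallest nonnegative: k = -105 mod 46 = 33.

33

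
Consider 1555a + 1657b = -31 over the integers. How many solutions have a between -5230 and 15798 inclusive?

13

gcd(1657, 1555) = 1.
By Bézout, 1555×(796) + 1657×(-747) = 1.
Particular solution: (179, -168).
General solution: a = 179 + 1657t, b = -168 - 1555t for integer t.
-5230 ≤ 179 + 1657t ≤ 15798 gives t ∈ [-3, 9], which is 13 values.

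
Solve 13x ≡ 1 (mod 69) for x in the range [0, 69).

gcd(69, 13):
  69 = 5×13 + 4
  13 = 3×4 + 1
  4 = 4×1
so gcd(69, 13) = 1.
Back-substitute for Bézout coefficients:
  1 = 13 - 3×4
  ... = 13×(16) + 69×(-3)
So 13×16 ≡ 1 (mod 69), and 16 mod 69 = 16.

16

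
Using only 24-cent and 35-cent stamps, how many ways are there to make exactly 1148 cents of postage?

2

Need nonnegative integers with 24j + 35k = 1148.
gcd(24, 35) = 1, and 24·(-16) + 35·(11) = 1.
So (j₀, k₀) = (-18368, 12628); general j = -18368 + 35t, k = 12628 - 24t.
j ≥ 0 ⇒ t ≥ 525; k ≥ 0 ⇒ t ≤ 526. That's 2 values of t.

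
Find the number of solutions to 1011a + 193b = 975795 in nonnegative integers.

gcd(1011, 193) = 1  (1011 = 5*193 + 46, 193 = 4*46 + 9, 46 = 5*9 + 1, 9 = 9*1).
Back-substituting, 1011*(21) + 193*(-110) = 1.
Scale by 975795: one solution is (20491695, -107337450). Reduce a mod 193: (113, 4464).
General: a = 113 + 193t, b = 4464 - 1011t.
a ≥ 0 ⇒ t ≥ 0; b ≥ 0 ⇒ t ≤ 4. So t ∈ [0, 4]: 5 solutions.

5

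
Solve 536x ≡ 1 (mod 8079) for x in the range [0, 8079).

7250

gcd(8079, 536):
  8079 = 15×536 + 39
  536 = 13×39 + 29
  39 = 1×29 + 10
  29 = 2×10 + 9
  10 = 1×9 + 1
  9 = 9×1
so gcd(8079, 536) = 1.
Back-substitute for Bézout coefficients:
  1 = 10 - 1×9
  ... = 536×(-829) + 8079×(55)
So 536×-829 ≡ 1 (mod 8079), and -829 mod 8079 = 7250.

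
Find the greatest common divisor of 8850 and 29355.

gcd(29355, 8850):
  29355 = 3·8850 + 2805
  8850 = 3·2805 + 435
  2805 = 6·435 + 195
  435 = 2·195 + 45
  195 = 4·45 + 15
  45 = 3·15
so gcd(29355, 8850) = 15.

15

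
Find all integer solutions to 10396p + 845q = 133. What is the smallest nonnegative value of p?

763

gcd(10396, 845) = 1  (10396 = 12*845 + 256, 845 = 3*256 + 77, 256 = 3*77 + 25, 77 = 3*25 + 2, 25 = 12*2 + 1, 2 = 2*1).
1 divides 133, so solutions exist.
Back-substituting, 10396*(406) + 845*(-4995) = 1.
Scale by 133/1 = 133: (p₀, q₀) = (53998, -664335).
General solution: p = 53998 + 845t, q = -664335 - 10396t for integer t.
p ≥ 0: smallest is 53998 mod 845 = 763 (at t = -63), with q = -9387.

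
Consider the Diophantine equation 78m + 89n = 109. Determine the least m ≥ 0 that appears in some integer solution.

71

gcd(89, 78):
  89 = 1*78 + 11
  78 = 7*11 + 1
  11 = 11*1
so gcd(89, 78) = 1.
1 divides 109, so solutions exist.
Back-substitute for Bézout coefficients:
  1 = 78 - 7*11
  ... = 78*(8) + 89*(-7)
Scale by 109/1 = 109: (m₀, n₀) = (872, -763).
General solution: m = 872 + 89t, n = -763 - 78t for integer t.
m ≥ 0: smallest is 872 mod 89 = 71 (at t = -9), with n = -61.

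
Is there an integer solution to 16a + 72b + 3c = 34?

gcd(72, 16) = 8.
gcd(8, 3) = 1.
1 divides 34, so integer solutions exist.

yes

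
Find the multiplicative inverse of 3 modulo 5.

2

gcd(5, 3) = 1.
By Bézout, 3*(2) + 5*(-1) = 1.
So 3*2 ≡ 1 (mod 5), and 2 mod 5 = 2.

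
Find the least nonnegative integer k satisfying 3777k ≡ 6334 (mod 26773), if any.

gcd(26773, 3777):
  26773 = 7·3777 + 334
  3777 = 11·334 + 103
  334 = 3·103 + 25
  103 = 4·25 + 3
  25 = 8·3 + 1
  3 = 3·1
so gcd(26773, 3777) = 1.
1 divides 6334, so solutions exist.
Back-substitute for Bézout coefficients:
  1 = 25 - 8·3
  ... = 3777·(-8577) + 26773·(1210)
So 3777·(-8577) ≡ 1 (mod 26773); multiply by 6334: k ≡ -54326718 (mod 26773).
Smallest nonnegative: k = -54326718 mod 26773 = 22472.

22472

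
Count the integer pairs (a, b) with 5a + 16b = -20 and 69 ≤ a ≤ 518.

28

gcd(16, 5) = 1  (16 = 3×5 + 1, 5 = 5×1).
Back-substituting, 5×(-3) + 16×(1) = 1.
Scale by -20: particular solution (60, -20); reduce a mod 16: (12, -5).
General solution: a = 12 + 16t, b = -5 - 5t for integer t.
69 ≤ 12 + 16t ≤ 518 gives t ∈ [4, 31], which is 28 values.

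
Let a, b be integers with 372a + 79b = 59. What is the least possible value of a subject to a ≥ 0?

73

gcd(372, 79):
  372 = 4×79 + 56
  79 = 1×56 + 23
  56 = 2×23 + 10
  23 = 2×10 + 3
  10 = 3×3 + 1
  3 = 3×1
so gcd(372, 79) = 1.
1 divides 59, so solutions exist.
Back-substitute for Bézout coefficients:
  1 = 10 - 3×3
  ... = 372×(24) + 79×(-113)
Scale by 59/1 = 59: (a₀, b₀) = (1416, -6667).
General solution: a = 1416 + 79t, b = -6667 - 372t for integer t.
a ≥ 0: smallest is 1416 mod 79 = 73 (at t = -17), with b = -343.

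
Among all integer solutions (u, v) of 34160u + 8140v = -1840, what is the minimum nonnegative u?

gcd(34160, 8140):
  34160 = 4*8140 + 1600
  8140 = 5*1600 + 140
  1600 = 11*140 + 60
  140 = 2*60 + 20
  60 = 3*20
so gcd(34160, 8140) = 20.
20 divides -1840, so solutions exist.
Back-substitute for Bézout coefficients:
  20 = 140 - 2*60
  ... = 34160*(-117) + 8140*(491)
Scale by -1840/20 = -92: (u₀, v₀) = (10764, -45172).
General solution: u = 10764 + 407t, v = -45172 - 1708t for integer t.
u ≥ 0: smallest is 10764 mod 407 = 182 (at t = -26), with v = -764.

182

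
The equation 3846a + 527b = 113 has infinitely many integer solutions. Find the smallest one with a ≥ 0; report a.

41

gcd(3846, 527):
  3846 = 7*527 + 157
  527 = 3*157 + 56
  157 = 2*56 + 45
  56 = 1*45 + 11
  45 = 4*11 + 1
  11 = 11*1
so gcd(3846, 527) = 1.
1 divides 113, so solutions exist.
Back-substitute for Bézout coefficients:
  1 = 45 - 4*11
  ... = 3846*(47) + 527*(-343)
Scale by 113/1 = 113: (a₀, b₀) = (5311, -38759).
General solution: a = 5311 + 527t, b = -38759 - 3846t for integer t.
a ≥ 0: smallest is 5311 mod 527 = 41 (at t = -10), with b = -299.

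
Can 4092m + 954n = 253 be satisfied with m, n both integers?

no

gcd(4092, 954) = 6  (4092 = 4·954 + 276, 954 = 3·276 + 126, 276 = 2·126 + 24, 126 = 5·24 + 6, 24 = 4·6).
6 does not divide 253 (remainder 1), so no integer solutions.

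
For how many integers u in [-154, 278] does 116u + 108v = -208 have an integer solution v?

gcd(116, 108) = 4  (116 = 1×108 + 8, 108 = 13×8 + 4, 8 = 2×4).
Back-substituting, 116×(-13) + 108×(14) = 4.
Scale by -52: particular solution (676, -728); reduce u mod 27: (1, -3).
General solution: u = 1 + 27t, v = -3 - 29t for integer t.
-154 ≤ 1 + 27t ≤ 278 gives t ∈ [-5, 10], which is 16 values.

16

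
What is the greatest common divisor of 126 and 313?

1

gcd(313, 126) = 1  (313 = 2*126 + 61, 126 = 2*61 + 4, 61 = 15*4 + 1, 4 = 4*1).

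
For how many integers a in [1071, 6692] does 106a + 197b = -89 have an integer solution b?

29

gcd(197, 106) = 1  (197 = 1·106 + 91, 106 = 1·91 + 15, 91 = 6·15 + 1, 15 = 15·1).
Back-substituting, 106·(-13) + 197·(7) = 1.
Scale by -89: particular solution (1157, -623); reduce a mod 197: (172, -93).
General solution: a = 172 + 197t, b = -93 - 106t for integer t.
1071 ≤ 172 + 197t ≤ 6692 gives t ∈ [5, 33], which is 29 values.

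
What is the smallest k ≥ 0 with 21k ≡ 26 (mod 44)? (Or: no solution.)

18

gcd(44, 21) = 1.
1 divides 26, so solutions exist.
By Bézout, 21·(21) + 44·(-10) = 1.
So 21·(21) ≡ 1 (mod 44); multiply by 26: k ≡ 546 (mod 44).
Smallest nonnegative: k = 546 mod 44 = 18.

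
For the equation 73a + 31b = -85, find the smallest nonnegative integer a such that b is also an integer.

12

gcd(73, 31) = 1.
1 divides -85, so solutions exist.
By Bézout, 73×(-14) + 31×(33) = 1.
Scale by -85/1 = -85: (a₀, b₀) = (1190, -2805).
General solution: a = 1190 + 31t, b = -2805 - 73t for integer t.
a ≥ 0: smallest is 1190 mod 31 = 12 (at t = -38), with b = -31.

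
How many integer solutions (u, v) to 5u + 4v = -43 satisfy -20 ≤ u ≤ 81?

26

gcd(5, 4):
  5 = 1·4 + 1
  4 = 4·1
so gcd(5, 4) = 1.
Back-substitute for Bézout coefficients:
  1 = 5 - 1·4
  ... = 5·(1) + 4·(-1)
Scale by -43: particular solution (-43, 43); reduce u mod 4: (1, -12).
General solution: u = 1 + 4t, v = -12 - 5t for integer t.
-20 ≤ 1 + 4t ≤ 81 gives t ∈ [-5, 20], which is 26 values.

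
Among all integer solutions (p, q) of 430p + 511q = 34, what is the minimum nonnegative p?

233

gcd(511, 430):
  511 = 1·430 + 81
  430 = 5·81 + 25
  81 = 3·25 + 6
  25 = 4·6 + 1
  6 = 6·1
so gcd(511, 430) = 1.
1 divides 34, so solutions exist.
Back-substitute for Bézout coefficients:
  1 = 25 - 4·6
  ... = 430·(82) + 511·(-69)
Scale by 34/1 = 34: (p₀, q₀) = (2788, -2346).
General solution: p = 2788 + 511t, q = -2346 - 430t for integer t.
p ≥ 0: smallest is 2788 mod 511 = 233 (at t = -5), with q = -196.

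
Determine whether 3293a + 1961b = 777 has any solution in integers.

gcd(3293, 1961) = 37.
37 divides 777, so integer solutions exist.

yes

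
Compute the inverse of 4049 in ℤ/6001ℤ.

gcd(6001, 4049) = 1.
By Bézout, 4049*(-538) + 6001*(363) = 1.
So 4049*-538 ≡ 1 (mod 6001), and -538 mod 6001 = 5463.

5463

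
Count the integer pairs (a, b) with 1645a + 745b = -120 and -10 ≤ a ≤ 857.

5

gcd(1645, 745):
  1645 = 2·745 + 155
  745 = 4·155 + 125
  155 = 1·125 + 30
  125 = 4·30 + 5
  30 = 6·5
so gcd(1645, 745) = 5.
Back-substitute for Bézout coefficients:
  5 = 125 - 4·30
  ... = 1645·(-24) + 745·(53)
Scale by -24: particular solution (576, -1272); reduce a mod 149: (129, -285).
General solution: a = 129 + 149t, b = -285 - 329t for integer t.
-10 ≤ 129 + 149t ≤ 857 gives t ∈ [0, 4], which is 5 values.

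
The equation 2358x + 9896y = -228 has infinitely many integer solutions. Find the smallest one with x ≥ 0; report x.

4822

gcd(9896, 2358):
  9896 = 4*2358 + 464
  2358 = 5*464 + 38
  464 = 12*38 + 8
  38 = 4*8 + 6
  8 = 1*6 + 2
  6 = 3*2
so gcd(9896, 2358) = 2.
2 divides -228, so solutions exist.
Back-substitute for Bézout coefficients:
  2 = 8 - 1*6
  ... = 2358*(-1301) + 9896*(310)
Scale by -228/2 = -114: (x₀, y₀) = (148314, -35340).
General solution: x = 148314 + 4948t, y = -35340 - 1179t for integer t.
x ≥ 0: smallest is 148314 mod 4948 = 4822 (at t = -29), with y = -1149.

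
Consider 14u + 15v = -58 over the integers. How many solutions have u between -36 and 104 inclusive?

gcd(15, 14) = 1  (15 = 1×14 + 1, 14 = 14×1).
Back-substituting, 14×(-1) + 15×(1) = 1.
Scale by -58: particular solution (58, -58); reduce u mod 15: (13, -16).
General solution: u = 13 + 15t, v = -16 - 14t for integer t.
-36 ≤ 13 + 15t ≤ 104 gives t ∈ [-3, 6], which is 10 values.

10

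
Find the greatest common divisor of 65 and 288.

gcd(288, 65):
  288 = 4*65 + 28
  65 = 2*28 + 9
  28 = 3*9 + 1
  9 = 9*1
so gcd(288, 65) = 1.

1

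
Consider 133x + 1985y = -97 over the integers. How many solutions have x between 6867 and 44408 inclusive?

19

gcd(1985, 133):
  1985 = 14×133 + 123
  133 = 1×123 + 10
  123 = 12×10 + 3
  10 = 3×3 + 1
  3 = 3×1
so gcd(1985, 133) = 1.
Back-substitute for Bézout coefficients:
  1 = 10 - 3×3
  ... = 133×(597) + 1985×(-40)
Scale by -97: particular solution (-57909, 3880); reduce x mod 1985: (1641, -110).
General solution: x = 1641 + 1985t, y = -110 - 133t for integer t.
6867 ≤ 1641 + 1985t ≤ 44408 gives t ∈ [3, 21], which is 19 values.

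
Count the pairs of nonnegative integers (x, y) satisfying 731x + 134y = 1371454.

gcd(731, 134) = 1.
By Bézout, 731*(11) + 134*(-60) = 1.
One solution: (6, 10202).
General: x = 6 + 134t, y = 10202 - 731t.
x ≥ 0 ⇒ t ≥ 0; y ≥ 0 ⇒ t ≤ 13. So t ∈ [0, 13]: 14 solutions.

14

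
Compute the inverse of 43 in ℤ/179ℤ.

25

gcd(179, 43) = 1  (179 = 4·43 + 7, 43 = 6·7 + 1, 7 = 7·1).
Back-substituting, 43·(25) + 179·(-6) = 1.
So 43·25 ≡ 1 (mod 179), and 25 mod 179 = 25.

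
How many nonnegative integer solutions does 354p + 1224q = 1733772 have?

24

gcd(1224, 354) = 6  (1224 = 3×354 + 162, 354 = 2×162 + 30, 162 = 5×30 + 12, 30 = 2×12 + 6, 12 = 2×6).
Back-substituting, 354×(83) + 1224×(-24) = 6.
Scale by 288962: one solution is (23983846, -6935088). Reduce p mod 204: (178, 1365).
General: p = 178 + 204t, q = 1365 - 59t.
p ≥ 0 ⇒ t ≥ 0; q ≥ 0 ⇒ t ≤ 23. So t ∈ [0, 23]: 24 solutions.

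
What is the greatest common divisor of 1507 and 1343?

gcd(1507, 1343):
  1507 = 1·1343 + 164
  1343 = 8·164 + 31
  164 = 5·31 + 9
  31 = 3·9 + 4
  9 = 2·4 + 1
  4 = 4·1
so gcd(1507, 1343) = 1.

1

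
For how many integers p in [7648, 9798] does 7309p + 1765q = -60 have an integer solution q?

1

gcd(7309, 1765) = 1.
By Bézout, 7309×(-241) + 1765×(998) = 1.
Particular solution: (340, -1408).
General solution: p = 340 + 1765t, q = -1408 - 7309t for integer t.
7648 ≤ 340 + 1765t ≤ 9798 gives t ∈ [5, 5], which is 1 value.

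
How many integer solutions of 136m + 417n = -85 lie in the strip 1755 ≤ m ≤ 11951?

25

gcd(417, 136) = 1  (417 = 3×136 + 9, 136 = 15×9 + 1, 9 = 9×1).
Back-substituting, 136×(46) + 417×(-15) = 1.
Scale by -85: particular solution (-3910, 1275); reduce m mod 417: (260, -85).
General solution: m = 260 + 417t, n = -85 - 136t for integer t.
1755 ≤ 260 + 417t ≤ 11951 gives t ∈ [4, 28], which is 25 values.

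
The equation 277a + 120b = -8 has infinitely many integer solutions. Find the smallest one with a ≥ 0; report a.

gcd(277, 120):
  277 = 2·120 + 37
  120 = 3·37 + 9
  37 = 4·9 + 1
  9 = 9·1
so gcd(277, 120) = 1.
1 divides -8, so solutions exist.
Back-substitute for Bézout coefficients:
  1 = 37 - 4·9
  ... = 277·(13) + 120·(-30)
Scale by -8/1 = -8: (a₀, b₀) = (-104, 240).
General solution: a = -104 + 120t, b = 240 - 277t for integer t.
a ≥ 0: smallest is -104 mod 120 = 16 (at t = 1), with b = -37.

16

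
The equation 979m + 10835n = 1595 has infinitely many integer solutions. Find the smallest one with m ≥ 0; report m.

555

gcd(10835, 979) = 11.
11 divides 1595, so solutions exist.
By Bézout, 979×(-166) + 10835×(15) = 11.
Scale by 1595/11 = 145: (m₀, n₀) = (-24070, 2175).
General solution: m = -24070 + 985t, n = 2175 - 89t for integer t.
m ≥ 0: smallest is -24070 mod 985 = 555 (at t = 25), with n = -50.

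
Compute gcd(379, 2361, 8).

gcd(2361, 379) = 1.
gcd(1, 8) = 1.

1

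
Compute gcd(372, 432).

gcd(432, 372):
  432 = 1×372 + 60
  372 = 6×60 + 12
  60 = 5×12
so gcd(432, 372) = 12.

12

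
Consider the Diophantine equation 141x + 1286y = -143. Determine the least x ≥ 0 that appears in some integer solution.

227

gcd(1286, 141) = 1.
1 divides -143, so solutions exist.
By Bézout, 141*(529) + 1286*(-58) = 1.
Scale by -143/1 = -143: (x₀, y₀) = (-75647, 8294).
General solution: x = -75647 + 1286t, y = 8294 - 141t for integer t.
x ≥ 0: smallest is -75647 mod 1286 = 227 (at t = 59), with y = -25.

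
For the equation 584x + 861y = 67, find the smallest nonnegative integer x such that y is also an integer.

gcd(861, 584) = 1.
1 divides 67, so solutions exist.
By Bézout, 584*(-373) + 861*(253) = 1.
Scale by 67/1 = 67: (x₀, y₀) = (-24991, 16951).
General solution: x = -24991 + 861t, y = 16951 - 584t for integer t.
x ≥ 0: smallest is -24991 mod 861 = 839 (at t = 30), with y = -569.

839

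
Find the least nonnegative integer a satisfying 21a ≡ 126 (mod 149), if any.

6

gcd(149, 21):
  149 = 7×21 + 2
  21 = 10×2 + 1
  2 = 2×1
so gcd(149, 21) = 1.
1 divides 126, so solutions exist.
Back-substitute for Bézout coefficients:
  1 = 21 - 10×2
  ... = 21×(71) + 149×(-10)
So 21×(71) ≡ 1 (mod 149); multiply by 126: a ≡ 8946 (mod 149).
Smallest nonnegative: a = 8946 mod 149 = 6.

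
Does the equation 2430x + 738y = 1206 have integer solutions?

gcd(2430, 738) = 18  (2430 = 3·738 + 216, 738 = 3·216 + 90, 216 = 2·90 + 36, 90 = 2·36 + 18, 36 = 2·18).
18 divides 1206, so integer solutions exist.

yes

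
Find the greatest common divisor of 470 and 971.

1

gcd(971, 470):
  971 = 2×470 + 31
  470 = 15×31 + 5
  31 = 6×5 + 1
  5 = 5×1
so gcd(971, 470) = 1.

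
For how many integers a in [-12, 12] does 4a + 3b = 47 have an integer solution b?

8

gcd(4, 3):
  4 = 1·3 + 1
  3 = 3·1
so gcd(4, 3) = 1.
Back-substitute for Bézout coefficients:
  1 = 4 - 1·3
  ... = 4·(1) + 3·(-1)
Scale by 47: particular solution (47, -47); reduce a mod 3: (2, 13).
General solution: a = 2 + 3t, b = 13 - 4t for integer t.
-12 ≤ 2 + 3t ≤ 12 gives t ∈ [-4, 3], which is 8 values.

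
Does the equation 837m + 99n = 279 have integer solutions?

gcd(837, 99) = 9  (837 = 8×99 + 45, 99 = 2×45 + 9, 45 = 5×9).
9 divides 279, so integer solutions exist.

yes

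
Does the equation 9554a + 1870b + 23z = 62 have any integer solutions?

yes

gcd(9554, 1870) = 34  (9554 = 5*1870 + 204, 1870 = 9*204 + 34, 204 = 6*34).
gcd(34, 23) = 1.
1 divides 62, so integer solutions exist.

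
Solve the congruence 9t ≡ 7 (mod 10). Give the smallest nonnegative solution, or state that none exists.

3

gcd(10, 9) = 1.
1 divides 7, so solutions exist.
By Bézout, 9*(-1) + 10*(1) = 1.
So 9*(-1) ≡ 1 (mod 10); multiply by 7: t ≡ -7 (mod 10).
Smallest nonnegative: t = -7 mod 10 = 3.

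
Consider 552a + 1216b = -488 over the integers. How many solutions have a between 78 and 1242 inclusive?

gcd(1216, 552) = 8  (1216 = 2*552 + 112, 552 = 4*112 + 104, 112 = 1*104 + 8, 104 = 13*8).
Back-substituting, 552*(-11) + 1216*(5) = 8.
Scale by -61: particular solution (671, -305); reduce a mod 152: (63, -29).
General solution: a = 63 + 152t, b = -29 - 69t for integer t.
78 ≤ 63 + 152t ≤ 1242 gives t ∈ [1, 7], which is 7 values.

7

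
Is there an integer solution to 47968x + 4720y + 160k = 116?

no

gcd(47968, 4720) = 16  (47968 = 10*4720 + 768, 4720 = 6*768 + 112, 768 = 6*112 + 96, 112 = 1*96 + 16, 96 = 6*16).
gcd(16, 160) = 16.
16 does not divide 116 (remainder 4), so no integer solutions.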